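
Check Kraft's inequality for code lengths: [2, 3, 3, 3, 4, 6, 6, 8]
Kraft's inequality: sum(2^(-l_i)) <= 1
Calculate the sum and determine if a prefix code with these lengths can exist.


Sum = 2^(-2) + 2^(-3) + 2^(-3) + 2^(-3) + 2^(-4) + 2^(-6) + 2^(-6) + 2^(-8)
    = 0.25 + 0.125 + 0.125 + 0.125 + 0.0625 + 0.015625 + 0.015625 + 0.00390625
    = 185/256 = 0.72265625
Since 0.72265625 <= 1, Kraft's inequality IS satisfied.
A prefix code with these lengths CAN exist.

Kraft sum = 0.72265625. Satisfied.


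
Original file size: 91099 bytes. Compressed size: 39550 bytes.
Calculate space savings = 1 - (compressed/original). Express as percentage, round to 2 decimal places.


ratio = compressed/original = 39550/91099 = 0.434143
savings = 1 - ratio = 1 - 0.434143 = 0.565857
as a percentage: 0.565857 * 100 = 56.59%

Space savings = 1 - 39550/91099 = 56.59%


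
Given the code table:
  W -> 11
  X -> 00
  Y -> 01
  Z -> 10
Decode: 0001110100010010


Decoding:
00 -> X
01 -> Y
11 -> W
01 -> Y
00 -> X
01 -> Y
00 -> X
10 -> Z


Result: XYWYXYXZ


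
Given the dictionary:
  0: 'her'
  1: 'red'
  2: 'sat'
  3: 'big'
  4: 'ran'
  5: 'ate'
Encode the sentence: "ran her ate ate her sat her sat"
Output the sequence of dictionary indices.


Look up each word in the dictionary:
  'ran' -> 4
  'her' -> 0
  'ate' -> 5
  'ate' -> 5
  'her' -> 0
  'sat' -> 2
  'her' -> 0
  'sat' -> 2

Encoded: [4, 0, 5, 5, 0, 2, 0, 2]


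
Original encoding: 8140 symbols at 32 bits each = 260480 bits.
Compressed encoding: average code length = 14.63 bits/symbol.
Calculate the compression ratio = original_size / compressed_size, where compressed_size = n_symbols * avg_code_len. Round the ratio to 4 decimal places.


original_size = n_symbols * orig_bits = 8140 * 32 = 260480 bits
compressed_size = n_symbols * avg_code_len = 8140 * 14.63 = 119088.2 bits
ratio = original_size / compressed_size = 260480 / 119088.2 = 2.1873

Compression ratio = 2.1873


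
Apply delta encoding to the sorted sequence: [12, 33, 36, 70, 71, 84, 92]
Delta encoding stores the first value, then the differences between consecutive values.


First value: 12
Deltas:
  33 - 12 = 21
  36 - 33 = 3
  70 - 36 = 34
  71 - 70 = 1
  84 - 71 = 13
  92 - 84 = 8


Delta encoded: [12, 21, 3, 34, 1, 13, 8]


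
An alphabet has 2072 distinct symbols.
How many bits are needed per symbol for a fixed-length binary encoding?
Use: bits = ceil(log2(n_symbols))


log2(2072) = 11.0168
Bracket: 2^11 = 2048 < 2072 <= 2^12 = 4096
So ceil(log2(2072)) = 12

bits = ceil(log2(2072)) = ceil(11.0168) = 12 bits


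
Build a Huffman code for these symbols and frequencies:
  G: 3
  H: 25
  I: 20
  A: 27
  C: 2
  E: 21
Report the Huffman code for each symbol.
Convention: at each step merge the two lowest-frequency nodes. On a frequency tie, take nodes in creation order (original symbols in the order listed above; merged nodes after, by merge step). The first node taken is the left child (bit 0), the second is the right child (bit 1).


Huffman tree construction:
Step 1: Merge C(2) + G(3) = 5
Step 2: Merge (C+G)(5) + I(20) = 25
Step 3: Merge E(21) + H(25) = 46
Step 4: Merge ((C+G)+I)(25) + A(27) = 52
Step 5: Merge (E+H)(46) + (((C+G)+I)+A)(52) = 98
Read each symbol's code off the tree from the root (left child = 0, right child = 1).

Codes:
  G: 1001 (length 4)
  H: 01 (length 2)
  I: 101 (length 3)
  A: 11 (length 2)
  C: 1000 (length 4)
  E: 00 (length 2)
Average code length: 226/98 = 2.3061 bits/symbol


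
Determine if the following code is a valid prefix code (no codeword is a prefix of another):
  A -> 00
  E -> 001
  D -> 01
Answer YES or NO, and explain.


Checking each pair (does one codeword prefix another?):
  A='00' vs E='001': prefix -- VIOLATION

NO -- this is NOT a valid prefix code. A (00) is a prefix of E (001).


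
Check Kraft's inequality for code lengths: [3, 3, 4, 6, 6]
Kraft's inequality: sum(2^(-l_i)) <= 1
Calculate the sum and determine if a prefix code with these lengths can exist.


Sum = 2^(-3) + 2^(-3) + 2^(-4) + 2^(-6) + 2^(-6)
    = 0.125 + 0.125 + 0.0625 + 0.015625 + 0.015625
    = 22/64 = 0.34375
Since 0.34375 <= 1, Kraft's inequality IS satisfied.
A prefix code with these lengths CAN exist.

Kraft sum = 0.34375. Satisfied.


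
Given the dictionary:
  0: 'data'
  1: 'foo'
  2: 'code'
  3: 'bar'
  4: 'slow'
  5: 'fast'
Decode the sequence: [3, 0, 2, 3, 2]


Look up each index in the dictionary:
  3 -> 'bar'
  0 -> 'data'
  2 -> 'code'
  3 -> 'bar'
  2 -> 'code'

Decoded: "bar data code bar code"


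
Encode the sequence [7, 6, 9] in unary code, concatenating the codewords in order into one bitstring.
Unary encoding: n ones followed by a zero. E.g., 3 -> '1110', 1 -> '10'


Encode each number as n ones followed by a terminating 0:
  7 -> 11111110 (8 bits)
  6 -> 1111110 (7 bits)
  9 -> 1111111110 (10 bits)
Total length = 8 + 7 + 10 = 25 bits.

Unary([7, 6, 9]) = 1111111011111101111111110 (25 bits)


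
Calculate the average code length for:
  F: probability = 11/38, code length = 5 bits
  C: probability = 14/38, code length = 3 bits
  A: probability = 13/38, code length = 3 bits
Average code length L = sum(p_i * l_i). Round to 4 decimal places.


Weighted contributions p_i * l_i:
  F: (11/38) * 5 = 55/38
  C: (14/38) * 3 = 42/38
  A: (13/38) * 3 = 39/38
Sum = (55 + 42 + 39)/38 = 136/38

L = 136/38 = 3.5789 bits/symbol


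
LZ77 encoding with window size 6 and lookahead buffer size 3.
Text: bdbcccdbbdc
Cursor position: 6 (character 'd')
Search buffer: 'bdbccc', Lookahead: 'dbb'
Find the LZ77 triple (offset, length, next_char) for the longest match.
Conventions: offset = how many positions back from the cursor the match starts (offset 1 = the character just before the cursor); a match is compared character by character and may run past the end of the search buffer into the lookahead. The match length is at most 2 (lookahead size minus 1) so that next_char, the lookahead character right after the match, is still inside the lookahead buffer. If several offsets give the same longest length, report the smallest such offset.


Try each offset into the search buffer:
  offset=1 (pos 5, char 'c'): match length 0
  offset=2 (pos 4, char 'c'): match length 0
  offset=3 (pos 3, char 'c'): match length 0
  offset=4 (pos 2, char 'b'): match length 0
  offset=5 (pos 1, char 'd'): match length 2
  offset=6 (pos 0, char 'b'): match length 0
Longest match has length 2 at offset 5.
next_char = character at position 6 + 2 = 8 -> 'b'

Best match: offset=5, length=2 (matching 'db' starting at position 1)
LZ77 triple: (5, 2, 'b')


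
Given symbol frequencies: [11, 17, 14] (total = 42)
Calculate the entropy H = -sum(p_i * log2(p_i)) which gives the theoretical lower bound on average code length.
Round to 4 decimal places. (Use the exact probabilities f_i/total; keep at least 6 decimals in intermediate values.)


Per-symbol terms -p_i * log2(p_i) with p_i = f_i/42:
  p = 11/42 = 0.261905: log2(p) = -1.932886, -p*log2(p) = 0.506232
  p = 17/42 = 0.404762: log2(p) = -1.304855, -p*log2(p) = 0.528155
  p = 14/42 = 0.333333: log2(p) = -1.584963, -p*log2(p) = 0.528321
H = 0.506232 + 0.528155 + 0.528321 = 1.562708

H = 1.5627 bits/symbol


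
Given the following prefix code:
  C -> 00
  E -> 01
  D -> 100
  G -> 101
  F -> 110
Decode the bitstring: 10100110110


Decoding step by step:
Bits 101 -> G
Bits 00 -> C
Bits 110 -> F
Bits 110 -> F


Decoded message: GCFF


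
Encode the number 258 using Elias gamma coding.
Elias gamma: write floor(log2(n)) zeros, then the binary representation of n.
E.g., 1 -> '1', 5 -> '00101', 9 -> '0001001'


num_bits = floor(log2(258)) + 1 = 9
leading_zeros = num_bits - 1 = 8
binary(258) = 100000010

Elias gamma(258) = '00000000' + '100000010' = 00000000100000010 (17 bits)


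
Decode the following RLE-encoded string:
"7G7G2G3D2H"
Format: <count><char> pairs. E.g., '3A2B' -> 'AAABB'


Expanding each <count><char> pair:
  7G -> 'GGGGGGG'
  7G -> 'GGGGGGG'
  2G -> 'GG'
  3D -> 'DDD'
  2H -> 'HH'

Decoded = GGGGGGGGGGGGGGGGDDDHH


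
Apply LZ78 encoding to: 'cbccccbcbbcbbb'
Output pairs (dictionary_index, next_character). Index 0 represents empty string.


LZ78 encoding steps:
Dictionary: {0: ''}
Step 1: w='' (idx 0), next='c' -> output (0, 'c'), add 'c' as idx 1
Step 2: w='' (idx 0), next='b' -> output (0, 'b'), add 'b' as idx 2
Step 3: w='c' (idx 1), next='c' -> output (1, 'c'), add 'cc' as idx 3
Step 4: w='cc' (idx 3), next='b' -> output (3, 'b'), add 'ccb' as idx 4
Step 5: w='c' (idx 1), next='b' -> output (1, 'b'), add 'cb' as idx 5
Step 6: w='b' (idx 2), next='c' -> output (2, 'c'), add 'bc' as idx 6
Step 7: w='b' (idx 2), next='b' -> output (2, 'b'), add 'bb' as idx 7
Step 8: w='b' (idx 2), end of input -> output (2, '')


Encoded: [(0, 'c'), (0, 'b'), (1, 'c'), (3, 'b'), (1, 'b'), (2, 'c'), (2, 'b'), (2, '')]


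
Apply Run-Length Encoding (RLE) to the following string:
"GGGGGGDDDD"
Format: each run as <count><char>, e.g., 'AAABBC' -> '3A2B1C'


Scanning runs left to right:
  i=0: run of 'G' x 6 -> '6G'
  i=6: run of 'D' x 4 -> '4D'

RLE = 6G4D


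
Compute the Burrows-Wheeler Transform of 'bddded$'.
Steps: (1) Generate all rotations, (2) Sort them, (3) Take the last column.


Rotations (sorted):
  0: $bddded -> last char: d
  1: bddded$ -> last char: $
  2: d$bddde -> last char: e
  3: ddded$b -> last char: b
  4: dded$bd -> last char: d
  5: ded$bdd -> last char: d
  6: ed$bddd -> last char: d


BWT = d$ebddd


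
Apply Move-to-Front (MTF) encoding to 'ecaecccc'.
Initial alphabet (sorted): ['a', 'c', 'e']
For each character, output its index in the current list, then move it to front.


MTF encoding:
'e': index 2 in ['a', 'c', 'e'] -> ['e', 'a', 'c']
'c': index 2 in ['e', 'a', 'c'] -> ['c', 'e', 'a']
'a': index 2 in ['c', 'e', 'a'] -> ['a', 'c', 'e']
'e': index 2 in ['a', 'c', 'e'] -> ['e', 'a', 'c']
'c': index 2 in ['e', 'a', 'c'] -> ['c', 'e', 'a']
'c': index 0 in ['c', 'e', 'a'] -> ['c', 'e', 'a']
'c': index 0 in ['c', 'e', 'a'] -> ['c', 'e', 'a']
'c': index 0 in ['c', 'e', 'a'] -> ['c', 'e', 'a']


Output: [2, 2, 2, 2, 2, 0, 0, 0]


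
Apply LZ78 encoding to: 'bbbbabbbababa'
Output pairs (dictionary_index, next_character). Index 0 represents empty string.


LZ78 encoding steps:
Dictionary: {0: ''}
Step 1: w='' (idx 0), next='b' -> output (0, 'b'), add 'b' as idx 1
Step 2: w='b' (idx 1), next='b' -> output (1, 'b'), add 'bb' as idx 2
Step 3: w='b' (idx 1), next='a' -> output (1, 'a'), add 'ba' as idx 3
Step 4: w='bb' (idx 2), next='b' -> output (2, 'b'), add 'bbb' as idx 4
Step 5: w='' (idx 0), next='a' -> output (0, 'a'), add 'a' as idx 5
Step 6: w='ba' (idx 3), next='b' -> output (3, 'b'), add 'bab' as idx 6
Step 7: w='a' (idx 5), end of input -> output (5, '')


Encoded: [(0, 'b'), (1, 'b'), (1, 'a'), (2, 'b'), (0, 'a'), (3, 'b'), (5, '')]


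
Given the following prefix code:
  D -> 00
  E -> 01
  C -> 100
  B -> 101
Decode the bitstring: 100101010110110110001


Decoding step by step:
Bits 100 -> C
Bits 101 -> B
Bits 01 -> E
Bits 01 -> E
Bits 101 -> B
Bits 101 -> B
Bits 100 -> C
Bits 01 -> E


Decoded message: CBEEBBCE


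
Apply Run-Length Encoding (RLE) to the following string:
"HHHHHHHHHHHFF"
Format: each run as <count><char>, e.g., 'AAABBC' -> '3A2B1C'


Scanning runs left to right:
  i=0: run of 'H' x 11 -> '11H'
  i=11: run of 'F' x 2 -> '2F'

RLE = 11H2F


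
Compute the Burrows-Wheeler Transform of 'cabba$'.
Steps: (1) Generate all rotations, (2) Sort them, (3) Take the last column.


Rotations (sorted):
  0: $cabba -> last char: a
  1: a$cabb -> last char: b
  2: abba$c -> last char: c
  3: ba$cab -> last char: b
  4: bba$ca -> last char: a
  5: cabba$ -> last char: $


BWT = abcba$


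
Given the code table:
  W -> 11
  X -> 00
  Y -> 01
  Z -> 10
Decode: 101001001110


Decoding:
10 -> Z
10 -> Z
01 -> Y
00 -> X
11 -> W
10 -> Z


Result: ZZYXWZ


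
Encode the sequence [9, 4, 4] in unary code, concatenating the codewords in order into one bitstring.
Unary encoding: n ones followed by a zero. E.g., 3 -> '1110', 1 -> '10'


Encode each number as n ones followed by a terminating 0:
  9 -> 1111111110 (10 bits)
  4 -> 11110 (5 bits)
  4 -> 11110 (5 bits)
Total length = 10 + 5 + 5 = 20 bits.

Unary([9, 4, 4]) = 11111111101111011110 (20 bits)


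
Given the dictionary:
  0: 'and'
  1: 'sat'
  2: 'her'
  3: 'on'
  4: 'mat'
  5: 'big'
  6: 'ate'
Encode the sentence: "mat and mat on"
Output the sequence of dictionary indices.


Look up each word in the dictionary:
  'mat' -> 4
  'and' -> 0
  'mat' -> 4
  'on' -> 3

Encoded: [4, 0, 4, 3]


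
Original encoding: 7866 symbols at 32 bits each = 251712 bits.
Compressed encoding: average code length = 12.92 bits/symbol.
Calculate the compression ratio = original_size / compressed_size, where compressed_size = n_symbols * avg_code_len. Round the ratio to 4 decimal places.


original_size = n_symbols * orig_bits = 7866 * 32 = 251712 bits
compressed_size = n_symbols * avg_code_len = 7866 * 12.92 = 101628.72 bits
ratio = original_size / compressed_size = 251712 / 101628.72 = 2.4768

Compression ratio = 2.4768


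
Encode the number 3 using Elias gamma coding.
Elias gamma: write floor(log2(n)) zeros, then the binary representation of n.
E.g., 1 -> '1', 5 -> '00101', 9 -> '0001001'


num_bits = floor(log2(3)) + 1 = 2
leading_zeros = num_bits - 1 = 1
binary(3) = 11

Elias gamma(3) = '0' + '11' = 011 (3 bits)


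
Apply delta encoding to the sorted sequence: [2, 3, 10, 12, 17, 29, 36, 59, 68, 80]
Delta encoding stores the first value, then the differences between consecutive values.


First value: 2
Deltas:
  3 - 2 = 1
  10 - 3 = 7
  12 - 10 = 2
  17 - 12 = 5
  29 - 17 = 12
  36 - 29 = 7
  59 - 36 = 23
  68 - 59 = 9
  80 - 68 = 12


Delta encoded: [2, 1, 7, 2, 5, 12, 7, 23, 9, 12]


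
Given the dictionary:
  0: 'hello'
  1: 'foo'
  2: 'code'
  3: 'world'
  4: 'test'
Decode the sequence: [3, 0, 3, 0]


Look up each index in the dictionary:
  3 -> 'world'
  0 -> 'hello'
  3 -> 'world'
  0 -> 'hello'

Decoded: "world hello world hello"


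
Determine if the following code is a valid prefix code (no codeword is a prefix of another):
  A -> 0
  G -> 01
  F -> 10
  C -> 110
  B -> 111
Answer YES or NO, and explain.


Checking each pair (does one codeword prefix another?):
  A='0' vs G='01': prefix -- VIOLATION

NO -- this is NOT a valid prefix code. A (0) is a prefix of G (01).


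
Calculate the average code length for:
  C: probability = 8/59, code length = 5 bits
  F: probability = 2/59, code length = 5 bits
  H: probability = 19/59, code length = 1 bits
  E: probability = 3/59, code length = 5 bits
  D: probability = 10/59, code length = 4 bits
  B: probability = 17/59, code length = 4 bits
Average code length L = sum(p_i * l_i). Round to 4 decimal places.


Weighted contributions p_i * l_i:
  C: (8/59) * 5 = 40/59
  F: (2/59) * 5 = 10/59
  H: (19/59) * 1 = 19/59
  E: (3/59) * 5 = 15/59
  D: (10/59) * 4 = 40/59
  B: (17/59) * 4 = 68/59
Sum = (40 + 10 + 19 + 15 + 40 + 68)/59 = 192/59

L = 192/59 = 3.2542 bits/symbol


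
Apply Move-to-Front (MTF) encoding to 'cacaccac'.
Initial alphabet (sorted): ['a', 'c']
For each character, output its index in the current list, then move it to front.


MTF encoding:
'c': index 1 in ['a', 'c'] -> ['c', 'a']
'a': index 1 in ['c', 'a'] -> ['a', 'c']
'c': index 1 in ['a', 'c'] -> ['c', 'a']
'a': index 1 in ['c', 'a'] -> ['a', 'c']
'c': index 1 in ['a', 'c'] -> ['c', 'a']
'c': index 0 in ['c', 'a'] -> ['c', 'a']
'a': index 1 in ['c', 'a'] -> ['a', 'c']
'c': index 1 in ['a', 'c'] -> ['c', 'a']


Output: [1, 1, 1, 1, 1, 0, 1, 1]


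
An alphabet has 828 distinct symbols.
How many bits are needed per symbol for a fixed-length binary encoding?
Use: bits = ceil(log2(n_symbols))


log2(828) = 9.6935
Bracket: 2^9 = 512 < 828 <= 2^10 = 1024
So ceil(log2(828)) = 10

bits = ceil(log2(828)) = ceil(9.6935) = 10 bits


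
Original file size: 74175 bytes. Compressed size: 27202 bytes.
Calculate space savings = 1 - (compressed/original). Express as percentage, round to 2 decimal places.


ratio = compressed/original = 27202/74175 = 0.366727
savings = 1 - ratio = 1 - 0.366727 = 0.633273
as a percentage: 0.633273 * 100 = 63.33%

Space savings = 1 - 27202/74175 = 63.33%


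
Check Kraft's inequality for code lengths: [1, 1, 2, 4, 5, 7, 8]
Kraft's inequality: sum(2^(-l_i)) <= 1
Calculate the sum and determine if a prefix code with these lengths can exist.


Sum = 2^(-1) + 2^(-1) + 2^(-2) + 2^(-4) + 2^(-5) + 2^(-7) + 2^(-8)
    = 0.5 + 0.5 + 0.25 + 0.0625 + 0.03125 + 0.0078125 + 0.00390625
    = 347/256 = 1.35546875
Since 1.35546875 > 1, Kraft's inequality is NOT satisfied.
A prefix code with these lengths CANNOT exist.

Kraft sum = 1.35546875. Not satisfied.


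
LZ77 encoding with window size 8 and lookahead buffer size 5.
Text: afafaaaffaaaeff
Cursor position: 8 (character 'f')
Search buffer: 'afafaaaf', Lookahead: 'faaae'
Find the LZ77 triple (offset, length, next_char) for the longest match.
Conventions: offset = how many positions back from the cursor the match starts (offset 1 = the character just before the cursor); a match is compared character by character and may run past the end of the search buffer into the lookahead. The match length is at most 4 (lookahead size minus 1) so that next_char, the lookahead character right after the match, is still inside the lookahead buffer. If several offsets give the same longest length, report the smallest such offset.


Try each offset into the search buffer:
  offset=1 (pos 7, char 'f'): match length 1
  offset=2 (pos 6, char 'a'): match length 0
  offset=3 (pos 5, char 'a'): match length 0
  offset=4 (pos 4, char 'a'): match length 0
  offset=5 (pos 3, char 'f'): match length 4
  offset=6 (pos 2, char 'a'): match length 0
  offset=7 (pos 1, char 'f'): match length 2
  offset=8 (pos 0, char 'a'): match length 0
Longest match has length 4 at offset 5.
next_char = character at position 8 + 4 = 12 -> 'e'

Best match: offset=5, length=4 (matching 'faaa' starting at position 3)
LZ77 triple: (5, 4, 'e')


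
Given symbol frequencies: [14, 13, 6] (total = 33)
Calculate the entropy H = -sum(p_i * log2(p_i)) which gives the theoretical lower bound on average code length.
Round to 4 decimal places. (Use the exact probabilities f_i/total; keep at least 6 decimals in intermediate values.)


Per-symbol terms -p_i * log2(p_i) with p_i = f_i/33:
  p = 14/33 = 0.424242: log2(p) = -1.237039, -p*log2(p) = 0.524805
  p = 13/33 = 0.393939: log2(p) = -1.343954, -p*log2(p) = 0.529437
  p = 6/33 = 0.181818: log2(p) = -2.459432, -p*log2(p) = 0.447169
H = 0.524805 + 0.529437 + 0.447169 = 1.501411

H = 1.5014 bits/symbol


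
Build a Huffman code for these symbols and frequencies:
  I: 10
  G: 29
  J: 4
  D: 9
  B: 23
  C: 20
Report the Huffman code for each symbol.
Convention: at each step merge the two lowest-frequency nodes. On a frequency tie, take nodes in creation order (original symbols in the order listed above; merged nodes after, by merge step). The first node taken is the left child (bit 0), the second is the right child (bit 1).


Huffman tree construction:
Step 1: Merge J(4) + D(9) = 13
Step 2: Merge I(10) + (J+D)(13) = 23
Step 3: Merge C(20) + B(23) = 43
Step 4: Merge (I+(J+D))(23) + G(29) = 52
Step 5: Merge (C+B)(43) + ((I+(J+D))+G)(52) = 95
Read each symbol's code off the tree from the root (left child = 0, right child = 1).

Codes:
  I: 100 (length 3)
  G: 11 (length 2)
  J: 1010 (length 4)
  D: 1011 (length 4)
  B: 01 (length 2)
  C: 00 (length 2)
Average code length: 226/95 = 2.3789 bits/symbol


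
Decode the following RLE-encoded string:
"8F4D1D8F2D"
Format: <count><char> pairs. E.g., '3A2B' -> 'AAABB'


Expanding each <count><char> pair:
  8F -> 'FFFFFFFF'
  4D -> 'DDDD'
  1D -> 'D'
  8F -> 'FFFFFFFF'
  2D -> 'DD'

Decoded = FFFFFFFFDDDDDFFFFFFFFDD


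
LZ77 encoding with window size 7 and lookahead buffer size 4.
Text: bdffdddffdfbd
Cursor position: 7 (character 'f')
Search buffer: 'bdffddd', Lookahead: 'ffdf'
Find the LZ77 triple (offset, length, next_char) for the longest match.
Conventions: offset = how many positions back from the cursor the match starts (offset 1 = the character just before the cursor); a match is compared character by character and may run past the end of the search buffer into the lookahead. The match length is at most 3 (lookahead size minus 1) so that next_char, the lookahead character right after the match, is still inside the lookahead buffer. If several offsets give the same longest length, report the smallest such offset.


Try each offset into the search buffer:
  offset=1 (pos 6, char 'd'): match length 0
  offset=2 (pos 5, char 'd'): match length 0
  offset=3 (pos 4, char 'd'): match length 0
  offset=4 (pos 3, char 'f'): match length 1
  offset=5 (pos 2, char 'f'): match length 3
  offset=6 (pos 1, char 'd'): match length 0
  offset=7 (pos 0, char 'b'): match length 0
Longest match has length 3 at offset 5.
next_char = character at position 7 + 3 = 10 -> 'f'

Best match: offset=5, length=3 (matching 'ffd' starting at position 2)
LZ77 triple: (5, 3, 'f')


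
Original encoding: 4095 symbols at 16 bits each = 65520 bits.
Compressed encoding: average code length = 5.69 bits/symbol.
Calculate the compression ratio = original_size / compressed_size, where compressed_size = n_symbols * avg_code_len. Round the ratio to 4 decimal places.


original_size = n_symbols * orig_bits = 4095 * 16 = 65520 bits
compressed_size = n_symbols * avg_code_len = 4095 * 5.69 = 23300.55 bits
ratio = original_size / compressed_size = 65520 / 23300.55 = 2.812

Compression ratio = 2.812


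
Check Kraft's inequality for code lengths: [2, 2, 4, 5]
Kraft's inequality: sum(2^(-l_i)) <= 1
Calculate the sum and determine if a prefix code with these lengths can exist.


Sum = 2^(-2) + 2^(-2) + 2^(-4) + 2^(-5)
    = 0.25 + 0.25 + 0.0625 + 0.03125
    = 19/32 = 0.59375
Since 0.59375 <= 1, Kraft's inequality IS satisfied.
A prefix code with these lengths CAN exist.

Kraft sum = 0.59375. Satisfied.


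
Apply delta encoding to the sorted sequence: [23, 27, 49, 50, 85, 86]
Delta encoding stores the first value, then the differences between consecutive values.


First value: 23
Deltas:
  27 - 23 = 4
  49 - 27 = 22
  50 - 49 = 1
  85 - 50 = 35
  86 - 85 = 1


Delta encoded: [23, 4, 22, 1, 35, 1]


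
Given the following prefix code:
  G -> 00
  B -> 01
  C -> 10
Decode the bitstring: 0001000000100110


Decoding step by step:
Bits 00 -> G
Bits 01 -> B
Bits 00 -> G
Bits 00 -> G
Bits 00 -> G
Bits 10 -> C
Bits 01 -> B
Bits 10 -> C


Decoded message: GBGGGCBC


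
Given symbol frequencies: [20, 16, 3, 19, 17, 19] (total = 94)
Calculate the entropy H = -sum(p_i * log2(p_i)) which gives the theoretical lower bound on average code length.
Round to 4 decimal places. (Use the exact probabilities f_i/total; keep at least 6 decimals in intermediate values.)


Per-symbol terms -p_i * log2(p_i) with p_i = f_i/94:
  p = 20/94 = 0.212766: log2(p) = -2.232661, -p*log2(p) = 0.475034
  p = 16/94 = 0.170213: log2(p) = -2.554589, -p*log2(p) = 0.434824
  p = 3/94 = 0.031915: log2(p) = -4.969626, -p*log2(p) = 0.158605
  p = 19/94 = 0.202128: log2(p) = -2.306661, -p*log2(p) = 0.466240
  p = 17/94 = 0.180851: log2(p) = -2.467126, -p*log2(p) = 0.446182
  p = 19/94 = 0.202128: log2(p) = -2.306661, -p*log2(p) = 0.466240
H = 0.475034 + 0.434824 + 0.158605 + 0.466240 + 0.446182 + 0.466240 = 2.447125

H = 2.4471 bits/symbol


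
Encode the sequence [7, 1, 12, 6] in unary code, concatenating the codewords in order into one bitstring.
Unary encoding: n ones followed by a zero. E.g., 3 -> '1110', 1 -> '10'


Encode each number as n ones followed by a terminating 0:
  7 -> 11111110 (8 bits)
  1 -> 10 (2 bits)
  12 -> 1111111111110 (13 bits)
  6 -> 1111110 (7 bits)
Total length = 8 + 2 + 13 + 7 = 30 bits.

Unary([7, 1, 12, 6]) = 111111101011111111111101111110 (30 bits)


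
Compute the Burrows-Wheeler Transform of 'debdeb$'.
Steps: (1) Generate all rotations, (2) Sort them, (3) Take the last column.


Rotations (sorted):
  0: $debdeb -> last char: b
  1: b$debde -> last char: e
  2: bdeb$de -> last char: e
  3: deb$deb -> last char: b
  4: debdeb$ -> last char: $
  5: eb$debd -> last char: d
  6: ebdeb$d -> last char: d


BWT = beeb$dd


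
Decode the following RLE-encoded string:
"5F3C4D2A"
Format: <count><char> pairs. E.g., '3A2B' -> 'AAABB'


Expanding each <count><char> pair:
  5F -> 'FFFFF'
  3C -> 'CCC'
  4D -> 'DDDD'
  2A -> 'AA'

Decoded = FFFFFCCCDDDDAA


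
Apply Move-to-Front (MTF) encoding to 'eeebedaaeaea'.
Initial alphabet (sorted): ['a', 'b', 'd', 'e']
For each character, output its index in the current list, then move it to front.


MTF encoding:
'e': index 3 in ['a', 'b', 'd', 'e'] -> ['e', 'a', 'b', 'd']
'e': index 0 in ['e', 'a', 'b', 'd'] -> ['e', 'a', 'b', 'd']
'e': index 0 in ['e', 'a', 'b', 'd'] -> ['e', 'a', 'b', 'd']
'b': index 2 in ['e', 'a', 'b', 'd'] -> ['b', 'e', 'a', 'd']
'e': index 1 in ['b', 'e', 'a', 'd'] -> ['e', 'b', 'a', 'd']
'd': index 3 in ['e', 'b', 'a', 'd'] -> ['d', 'e', 'b', 'a']
'a': index 3 in ['d', 'e', 'b', 'a'] -> ['a', 'd', 'e', 'b']
'a': index 0 in ['a', 'd', 'e', 'b'] -> ['a', 'd', 'e', 'b']
'e': index 2 in ['a', 'd', 'e', 'b'] -> ['e', 'a', 'd', 'b']
'a': index 1 in ['e', 'a', 'd', 'b'] -> ['a', 'e', 'd', 'b']
'e': index 1 in ['a', 'e', 'd', 'b'] -> ['e', 'a', 'd', 'b']
'a': index 1 in ['e', 'a', 'd', 'b'] -> ['a', 'e', 'd', 'b']


Output: [3, 0, 0, 2, 1, 3, 3, 0, 2, 1, 1, 1]


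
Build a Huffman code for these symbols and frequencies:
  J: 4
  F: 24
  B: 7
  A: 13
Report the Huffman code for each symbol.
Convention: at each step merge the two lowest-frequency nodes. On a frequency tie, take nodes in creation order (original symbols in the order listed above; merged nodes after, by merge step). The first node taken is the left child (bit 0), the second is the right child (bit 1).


Huffman tree construction:
Step 1: Merge J(4) + B(7) = 11
Step 2: Merge (J+B)(11) + A(13) = 24
Step 3: Merge F(24) + ((J+B)+A)(24) = 48
Read each symbol's code off the tree from the root (left child = 0, right child = 1).

Codes:
  J: 100 (length 3)
  F: 0 (length 1)
  B: 101 (length 3)
  A: 11 (length 2)
Average code length: 83/48 = 1.7292 bits/symbol


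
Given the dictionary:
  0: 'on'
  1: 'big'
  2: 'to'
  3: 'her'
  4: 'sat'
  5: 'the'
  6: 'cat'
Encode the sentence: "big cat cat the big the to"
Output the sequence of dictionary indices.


Look up each word in the dictionary:
  'big' -> 1
  'cat' -> 6
  'cat' -> 6
  'the' -> 5
  'big' -> 1
  'the' -> 5
  'to' -> 2

Encoded: [1, 6, 6, 5, 1, 5, 2]


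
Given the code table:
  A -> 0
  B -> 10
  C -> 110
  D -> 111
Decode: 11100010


Decoding:
111 -> D
0 -> A
0 -> A
0 -> A
10 -> B


Result: DAAAB


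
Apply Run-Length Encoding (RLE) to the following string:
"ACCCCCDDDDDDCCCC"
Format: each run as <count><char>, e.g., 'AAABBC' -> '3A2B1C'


Scanning runs left to right:
  i=0: run of 'A' x 1 -> '1A'
  i=1: run of 'C' x 5 -> '5C'
  i=6: run of 'D' x 6 -> '6D'
  i=12: run of 'C' x 4 -> '4C'

RLE = 1A5C6D4C


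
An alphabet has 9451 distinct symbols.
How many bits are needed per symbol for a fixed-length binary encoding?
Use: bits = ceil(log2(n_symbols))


log2(9451) = 13.2063
Bracket: 2^13 = 8192 < 9451 <= 2^14 = 16384
So ceil(log2(9451)) = 14

bits = ceil(log2(9451)) = ceil(13.2063) = 14 bits


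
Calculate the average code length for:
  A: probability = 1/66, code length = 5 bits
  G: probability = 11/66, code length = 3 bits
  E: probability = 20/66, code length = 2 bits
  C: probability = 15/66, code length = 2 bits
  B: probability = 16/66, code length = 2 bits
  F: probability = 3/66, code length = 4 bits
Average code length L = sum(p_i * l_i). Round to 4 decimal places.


Weighted contributions p_i * l_i:
  A: (1/66) * 5 = 5/66
  G: (11/66) * 3 = 33/66
  E: (20/66) * 2 = 40/66
  C: (15/66) * 2 = 30/66
  B: (16/66) * 2 = 32/66
  F: (3/66) * 4 = 12/66
Sum = (5 + 33 + 40 + 30 + 32 + 12)/66 = 152/66

L = 152/66 = 2.3030 bits/symbol


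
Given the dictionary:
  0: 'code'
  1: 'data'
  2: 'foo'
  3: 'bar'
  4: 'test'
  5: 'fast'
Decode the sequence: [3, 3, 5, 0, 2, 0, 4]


Look up each index in the dictionary:
  3 -> 'bar'
  3 -> 'bar'
  5 -> 'fast'
  0 -> 'code'
  2 -> 'foo'
  0 -> 'code'
  4 -> 'test'

Decoded: "bar bar fast code foo code test"


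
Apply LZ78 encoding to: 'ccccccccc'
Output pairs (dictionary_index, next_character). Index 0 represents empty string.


LZ78 encoding steps:
Dictionary: {0: ''}
Step 1: w='' (idx 0), next='c' -> output (0, 'c'), add 'c' as idx 1
Step 2: w='c' (idx 1), next='c' -> output (1, 'c'), add 'cc' as idx 2
Step 3: w='cc' (idx 2), next='c' -> output (2, 'c'), add 'ccc' as idx 3
Step 4: w='ccc' (idx 3), end of input -> output (3, '')


Encoded: [(0, 'c'), (1, 'c'), (2, 'c'), (3, '')]


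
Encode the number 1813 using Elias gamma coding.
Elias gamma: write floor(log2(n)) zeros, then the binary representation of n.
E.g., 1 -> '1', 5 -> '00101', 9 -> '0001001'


num_bits = floor(log2(1813)) + 1 = 11
leading_zeros = num_bits - 1 = 10
binary(1813) = 11100010101

Elias gamma(1813) = '0000000000' + '11100010101' = 000000000011100010101 (21 bits)


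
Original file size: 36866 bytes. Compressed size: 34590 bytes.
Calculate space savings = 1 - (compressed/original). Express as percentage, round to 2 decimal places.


ratio = compressed/original = 34590/36866 = 0.938263
savings = 1 - ratio = 1 - 0.938263 = 0.061737
as a percentage: 0.061737 * 100 = 6.17%

Space savings = 1 - 34590/36866 = 6.17%


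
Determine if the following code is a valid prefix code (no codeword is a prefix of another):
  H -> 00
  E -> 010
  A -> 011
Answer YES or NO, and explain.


Checking each pair (does one codeword prefix another?):
  H='00' vs E='010': no prefix
  H='00' vs A='011': no prefix
  E='010' vs H='00': no prefix
  E='010' vs A='011': no prefix
  A='011' vs H='00': no prefix
  A='011' vs E='010': no prefix
No violation found over all pairs.

YES -- this is a valid prefix code. No codeword is a prefix of any other codeword.


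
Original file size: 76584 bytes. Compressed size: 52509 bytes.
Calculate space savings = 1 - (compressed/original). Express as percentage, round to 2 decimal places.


ratio = compressed/original = 52509/76584 = 0.685639
savings = 1 - ratio = 1 - 0.685639 = 0.314361
as a percentage: 0.314361 * 100 = 31.44%

Space savings = 1 - 52509/76584 = 31.44%


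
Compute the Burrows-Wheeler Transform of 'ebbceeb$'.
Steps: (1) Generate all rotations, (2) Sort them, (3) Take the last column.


Rotations (sorted):
  0: $ebbceeb -> last char: b
  1: b$ebbcee -> last char: e
  2: bbceeb$e -> last char: e
  3: bceeb$eb -> last char: b
  4: ceeb$ebb -> last char: b
  5: eb$ebbce -> last char: e
  6: ebbceeb$ -> last char: $
  7: eeb$ebbc -> last char: c


BWT = beebbe$c


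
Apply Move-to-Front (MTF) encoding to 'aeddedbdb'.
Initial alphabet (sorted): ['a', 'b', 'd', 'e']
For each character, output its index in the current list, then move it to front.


MTF encoding:
'a': index 0 in ['a', 'b', 'd', 'e'] -> ['a', 'b', 'd', 'e']
'e': index 3 in ['a', 'b', 'd', 'e'] -> ['e', 'a', 'b', 'd']
'd': index 3 in ['e', 'a', 'b', 'd'] -> ['d', 'e', 'a', 'b']
'd': index 0 in ['d', 'e', 'a', 'b'] -> ['d', 'e', 'a', 'b']
'e': index 1 in ['d', 'e', 'a', 'b'] -> ['e', 'd', 'a', 'b']
'd': index 1 in ['e', 'd', 'a', 'b'] -> ['d', 'e', 'a', 'b']
'b': index 3 in ['d', 'e', 'a', 'b'] -> ['b', 'd', 'e', 'a']
'd': index 1 in ['b', 'd', 'e', 'a'] -> ['d', 'b', 'e', 'a']
'b': index 1 in ['d', 'b', 'e', 'a'] -> ['b', 'd', 'e', 'a']


Output: [0, 3, 3, 0, 1, 1, 3, 1, 1]


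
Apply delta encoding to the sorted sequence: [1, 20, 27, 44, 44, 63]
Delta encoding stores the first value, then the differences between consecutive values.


First value: 1
Deltas:
  20 - 1 = 19
  27 - 20 = 7
  44 - 27 = 17
  44 - 44 = 0
  63 - 44 = 19


Delta encoded: [1, 19, 7, 17, 0, 19]


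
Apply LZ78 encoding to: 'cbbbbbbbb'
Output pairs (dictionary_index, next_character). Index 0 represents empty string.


LZ78 encoding steps:
Dictionary: {0: ''}
Step 1: w='' (idx 0), next='c' -> output (0, 'c'), add 'c' as idx 1
Step 2: w='' (idx 0), next='b' -> output (0, 'b'), add 'b' as idx 2
Step 3: w='b' (idx 2), next='b' -> output (2, 'b'), add 'bb' as idx 3
Step 4: w='bb' (idx 3), next='b' -> output (3, 'b'), add 'bbb' as idx 4
Step 5: w='bb' (idx 3), end of input -> output (3, '')


Encoded: [(0, 'c'), (0, 'b'), (2, 'b'), (3, 'b'), (3, '')]


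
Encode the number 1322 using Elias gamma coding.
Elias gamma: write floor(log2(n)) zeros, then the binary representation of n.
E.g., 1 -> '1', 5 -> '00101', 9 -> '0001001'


num_bits = floor(log2(1322)) + 1 = 11
leading_zeros = num_bits - 1 = 10
binary(1322) = 10100101010

Elias gamma(1322) = '0000000000' + '10100101010' = 000000000010100101010 (21 bits)


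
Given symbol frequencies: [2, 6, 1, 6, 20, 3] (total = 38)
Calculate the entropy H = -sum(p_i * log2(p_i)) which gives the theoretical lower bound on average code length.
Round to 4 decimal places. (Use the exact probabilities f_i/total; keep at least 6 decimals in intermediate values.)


Per-symbol terms -p_i * log2(p_i) with p_i = f_i/38:
  p = 2/38 = 0.052632: log2(p) = -4.247928, -p*log2(p) = 0.223575
  p = 6/38 = 0.157895: log2(p) = -2.662965, -p*log2(p) = 0.420468
  p = 1/38 = 0.026316: log2(p) = -5.247928, -p*log2(p) = 0.138103
  p = 6/38 = 0.157895: log2(p) = -2.662965, -p*log2(p) = 0.420468
  p = 20/38 = 0.526316: log2(p) = -0.925999, -p*log2(p) = 0.487368
  p = 3/38 = 0.078947: log2(p) = -3.662965, -p*log2(p) = 0.289181
H = 0.223575 + 0.420468 + 0.138103 + 0.420468 + 0.487368 + 0.289181 = 1.979163

H = 1.9792 bits/symbol


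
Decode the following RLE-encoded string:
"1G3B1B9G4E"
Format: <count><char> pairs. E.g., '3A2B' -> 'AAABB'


Expanding each <count><char> pair:
  1G -> 'G'
  3B -> 'BBB'
  1B -> 'B'
  9G -> 'GGGGGGGGG'
  4E -> 'EEEE'

Decoded = GBBBBGGGGGGGGGEEEE


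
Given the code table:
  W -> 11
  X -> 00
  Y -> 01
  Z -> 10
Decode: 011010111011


Decoding:
01 -> Y
10 -> Z
10 -> Z
11 -> W
10 -> Z
11 -> W


Result: YZZWZW


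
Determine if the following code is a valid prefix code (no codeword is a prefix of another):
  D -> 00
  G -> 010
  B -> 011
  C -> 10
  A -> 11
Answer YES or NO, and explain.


Checking each pair (does one codeword prefix another?):
  D='00' vs G='010': no prefix
  D='00' vs B='011': no prefix
  D='00' vs C='10': no prefix
  D='00' vs A='11': no prefix
  G='010' vs D='00': no prefix
  G='010' vs B='011': no prefix
  G='010' vs C='10': no prefix
  G='010' vs A='11': no prefix
  B='011' vs D='00': no prefix
  B='011' vs G='010': no prefix
  B='011' vs C='10': no prefix
  B='011' vs A='11': no prefix
  C='10' vs D='00': no prefix
  C='10' vs G='010': no prefix
  C='10' vs B='011': no prefix
  C='10' vs A='11': no prefix
  A='11' vs D='00': no prefix
  A='11' vs G='010': no prefix
  A='11' vs B='011': no prefix
  A='11' vs C='10': no prefix
No violation found over all pairs.

YES -- this is a valid prefix code. No codeword is a prefix of any other codeword.


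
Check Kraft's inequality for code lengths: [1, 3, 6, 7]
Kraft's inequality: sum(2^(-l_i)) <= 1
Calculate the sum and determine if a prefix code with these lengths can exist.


Sum = 2^(-1) + 2^(-3) + 2^(-6) + 2^(-7)
    = 0.5 + 0.125 + 0.015625 + 0.0078125
    = 83/128 = 0.6484375
Since 0.6484375 <= 1, Kraft's inequality IS satisfied.
A prefix code with these lengths CAN exist.

Kraft sum = 0.6484375. Satisfied.


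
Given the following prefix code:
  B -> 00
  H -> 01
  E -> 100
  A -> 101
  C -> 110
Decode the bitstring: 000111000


Decoding step by step:
Bits 00 -> B
Bits 01 -> H
Bits 110 -> C
Bits 00 -> B


Decoded message: BHCB


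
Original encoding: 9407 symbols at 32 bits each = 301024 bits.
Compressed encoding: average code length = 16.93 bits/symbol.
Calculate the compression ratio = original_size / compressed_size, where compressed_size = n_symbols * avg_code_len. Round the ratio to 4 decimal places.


original_size = n_symbols * orig_bits = 9407 * 32 = 301024 bits
compressed_size = n_symbols * avg_code_len = 9407 * 16.93 = 159260.51 bits
ratio = original_size / compressed_size = 301024 / 159260.51 = 1.8901

Compression ratio = 1.8901


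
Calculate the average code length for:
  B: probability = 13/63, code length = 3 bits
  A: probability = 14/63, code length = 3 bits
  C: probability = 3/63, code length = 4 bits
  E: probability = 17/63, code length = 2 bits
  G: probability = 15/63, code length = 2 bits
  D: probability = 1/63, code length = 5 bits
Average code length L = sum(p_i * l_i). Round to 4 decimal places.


Weighted contributions p_i * l_i:
  B: (13/63) * 3 = 39/63
  A: (14/63) * 3 = 42/63
  C: (3/63) * 4 = 12/63
  E: (17/63) * 2 = 34/63
  G: (15/63) * 2 = 30/63
  D: (1/63) * 5 = 5/63
Sum = (39 + 42 + 12 + 34 + 30 + 5)/63 = 162/63

L = 162/63 = 2.5714 bits/symbol


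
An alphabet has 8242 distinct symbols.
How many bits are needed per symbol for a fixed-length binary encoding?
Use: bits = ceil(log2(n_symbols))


log2(8242) = 13.0088
Bracket: 2^13 = 8192 < 8242 <= 2^14 = 16384
So ceil(log2(8242)) = 14

bits = ceil(log2(8242)) = ceil(13.0088) = 14 bits


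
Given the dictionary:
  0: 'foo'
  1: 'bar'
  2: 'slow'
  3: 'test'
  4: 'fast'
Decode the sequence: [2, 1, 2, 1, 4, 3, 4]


Look up each index in the dictionary:
  2 -> 'slow'
  1 -> 'bar'
  2 -> 'slow'
  1 -> 'bar'
  4 -> 'fast'
  3 -> 'test'
  4 -> 'fast'

Decoded: "slow bar slow bar fast test fast"


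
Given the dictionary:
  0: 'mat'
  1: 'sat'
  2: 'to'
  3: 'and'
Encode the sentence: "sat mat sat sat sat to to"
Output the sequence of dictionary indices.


Look up each word in the dictionary:
  'sat' -> 1
  'mat' -> 0
  'sat' -> 1
  'sat' -> 1
  'sat' -> 1
  'to' -> 2
  'to' -> 2

Encoded: [1, 0, 1, 1, 1, 2, 2]


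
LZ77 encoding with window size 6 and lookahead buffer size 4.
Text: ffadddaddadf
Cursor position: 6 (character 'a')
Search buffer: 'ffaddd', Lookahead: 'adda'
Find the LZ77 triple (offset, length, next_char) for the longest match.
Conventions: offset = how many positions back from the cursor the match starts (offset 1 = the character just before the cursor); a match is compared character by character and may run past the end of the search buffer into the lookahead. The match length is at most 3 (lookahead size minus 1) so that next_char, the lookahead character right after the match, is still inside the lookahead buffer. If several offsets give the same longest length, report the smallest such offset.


Try each offset into the search buffer:
  offset=1 (pos 5, char 'd'): match length 0
  offset=2 (pos 4, char 'd'): match length 0
  offset=3 (pos 3, char 'd'): match length 0
  offset=4 (pos 2, char 'a'): match length 3
  offset=5 (pos 1, char 'f'): match length 0
  offset=6 (pos 0, char 'f'): match length 0
Longest match has length 3 at offset 4.
next_char = character at position 6 + 3 = 9 -> 'a'

Best match: offset=4, length=3 (matching 'add' starting at position 2)
LZ77 triple: (4, 3, 'a')


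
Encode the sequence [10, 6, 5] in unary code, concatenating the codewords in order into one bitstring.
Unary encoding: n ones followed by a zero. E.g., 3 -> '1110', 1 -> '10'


Encode each number as n ones followed by a terminating 0:
  10 -> 11111111110 (11 bits)
  6 -> 1111110 (7 bits)
  5 -> 111110 (6 bits)
Total length = 11 + 7 + 6 = 24 bits.

Unary([10, 6, 5]) = 111111111101111110111110 (24 bits)


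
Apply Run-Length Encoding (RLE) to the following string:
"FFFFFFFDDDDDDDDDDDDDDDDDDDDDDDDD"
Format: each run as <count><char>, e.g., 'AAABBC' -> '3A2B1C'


Scanning runs left to right:
  i=0: run of 'F' x 7 -> '7F'
  i=7: run of 'D' x 25 -> '25D'

RLE = 7F25D


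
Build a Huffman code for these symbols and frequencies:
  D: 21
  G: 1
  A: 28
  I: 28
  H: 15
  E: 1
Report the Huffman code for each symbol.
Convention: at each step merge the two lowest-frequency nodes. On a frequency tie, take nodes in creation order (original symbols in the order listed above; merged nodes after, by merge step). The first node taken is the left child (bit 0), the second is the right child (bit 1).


Huffman tree construction:
Step 1: Merge G(1) + E(1) = 2
Step 2: Merge (G+E)(2) + H(15) = 17
Step 3: Merge ((G+E)+H)(17) + D(21) = 38
Step 4: Merge A(28) + I(28) = 56
Step 5: Merge (((G+E)+H)+D)(38) + (A+I)(56) = 94
Read each symbol's code off the tree from the root (left child = 0, right child = 1).

Codes:
  D: 01 (length 2)
  G: 0000 (length 4)
  A: 10 (length 2)
  I: 11 (length 2)
  H: 001 (length 3)
  E: 0001 (length 4)
Average code length: 207/94 = 2.2021 bits/symbol
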